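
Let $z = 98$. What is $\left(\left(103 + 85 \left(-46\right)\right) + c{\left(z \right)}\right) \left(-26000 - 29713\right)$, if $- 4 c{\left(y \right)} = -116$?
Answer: $210483714$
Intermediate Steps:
$c{\left(y \right)} = 29$ ($c{\left(y \right)} = \left(- \frac{1}{4}\right) \left(-116\right) = 29$)
$\left(\left(103 + 85 \left(-46\right)\right) + c{\left(z \right)}\right) \left(-26000 - 29713\right) = \left(\left(103 + 85 \left(-46\right)\right) + 29\right) \left(-26000 - 29713\right) = \left(\left(103 - 3910\right) + 29\right) \left(-55713\right) = \left(-3807 + 29\right) \left(-55713\right) = \left(-3778\right) \left(-55713\right) = 210483714$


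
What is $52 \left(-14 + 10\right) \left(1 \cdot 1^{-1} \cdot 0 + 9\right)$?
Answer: $-1872$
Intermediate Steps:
$52 \left(-14 + 10\right) \left(1 \cdot 1^{-1} \cdot 0 + 9\right) = 52 \left(- 4 \left(1 \cdot 1 \cdot 0 + 9\right)\right) = 52 \left(- 4 \left(1 \cdot 0 + 9\right)\right) = 52 \left(- 4 \left(0 + 9\right)\right) = 52 \left(\left(-4\right) 9\right) = 52 \left(-36\right) = -1872$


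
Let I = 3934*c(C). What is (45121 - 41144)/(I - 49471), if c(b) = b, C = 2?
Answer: -3977/41603 ≈ -0.095594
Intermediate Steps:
I = 7868 (I = 3934*2 = 7868)
(45121 - 41144)/(I - 49471) = (45121 - 41144)/(7868 - 49471) = 3977/(-41603) = 3977*(-1/41603) = -3977/41603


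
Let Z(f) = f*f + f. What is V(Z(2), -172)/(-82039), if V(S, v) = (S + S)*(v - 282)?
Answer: 5448/82039 ≈ 0.066407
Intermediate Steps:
Z(f) = f + f² (Z(f) = f² + f = f + f²)
V(S, v) = 2*S*(-282 + v) (V(S, v) = (2*S)*(-282 + v) = 2*S*(-282 + v))
V(Z(2), -172)/(-82039) = (2*(2*(1 + 2))*(-282 - 172))/(-82039) = (2*(2*3)*(-454))*(-1/82039) = (2*6*(-454))*(-1/82039) = -5448*(-1/82039) = 5448/82039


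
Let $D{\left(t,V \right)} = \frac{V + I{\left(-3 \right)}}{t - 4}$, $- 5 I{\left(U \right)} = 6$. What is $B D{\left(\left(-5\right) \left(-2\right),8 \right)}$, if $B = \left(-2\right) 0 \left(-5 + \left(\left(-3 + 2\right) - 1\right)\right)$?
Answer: $0$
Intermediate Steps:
$I{\left(U \right)} = - \frac{6}{5}$ ($I{\left(U \right)} = \left(- \frac{1}{5}\right) 6 = - \frac{6}{5}$)
$D{\left(t,V \right)} = \frac{- \frac{6}{5} + V}{-4 + t}$ ($D{\left(t,V \right)} = \frac{V - \frac{6}{5}}{t - 4} = \frac{- \frac{6}{5} + V}{-4 + t}$)
$B = 0$ ($B = 0 \left(-5 - 2\right) = 0 \left(-7\right) = 0$)
$B D{\left(\left(-5\right) \left(-2\right),8 \right)} = 0 \frac{- \frac{6}{5} + 8}{-4 - -10} = 0 \frac{1}{-4 + 10} \cdot \frac{34}{5} = 0 \cdot \frac{1}{6} \cdot \frac{34}{5} = 0 \cdot \frac{17}{15} = 0$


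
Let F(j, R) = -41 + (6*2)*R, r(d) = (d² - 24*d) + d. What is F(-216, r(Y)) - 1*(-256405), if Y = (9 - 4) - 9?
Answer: 257660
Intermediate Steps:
Y = -4 (Y = 5 - 9 = -4)
r(d) = d² - 23*d
F(j, R) = -41 + 12*R
F(-216, r(Y)) - 1*(-256405) = (-41 + 12*(-4*(-23 - 4))) - 1*(-256405) = (-41 + 12*(-4*(-27))) + 256405 = (-41 + 12*108) + 256405 = (-41 + 1296) + 256405 = 1255 + 256405 = 257660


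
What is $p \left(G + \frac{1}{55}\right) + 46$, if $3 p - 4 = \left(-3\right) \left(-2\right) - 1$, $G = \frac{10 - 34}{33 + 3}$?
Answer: $\frac{2423}{55} \approx 44.055$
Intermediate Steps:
$G = - \frac{2}{3}$ ($G = - \frac{24}{36} = \left(-24\right) \frac{1}{36} = - \frac{2}{3} \approx -0.66667$)
$p = 3$ ($p = \frac{4}{3} + \frac{\left(-3\right) \left(-2\right) - 1}{3} = \frac{4}{3} + \frac{6 - 1}{3} = \frac{4}{3} + \frac{1}{3} \cdot 5 = \frac{4}{3} + \frac{5}{3} = 3$)
$p \left(G + \frac{1}{55}\right) + 46 = 3 \left(- \frac{2}{3} + \frac{1}{55}\right) + 46 = 3 \left(- \frac{107}{165}\right) + 46 = - \frac{107}{55} + 46 = \frac{2423}{55}$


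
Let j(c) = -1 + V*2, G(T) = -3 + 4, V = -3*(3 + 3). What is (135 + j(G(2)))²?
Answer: 9604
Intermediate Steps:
V = -18 (V = -3*6 = -18)
G(T) = 1
j(c) = -37 (j(c) = -1 - 18*2 = -1 - 36 = -37)
(135 + j(G(2)))² = (135 - 37)² = 98² = 9604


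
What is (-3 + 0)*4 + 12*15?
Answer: 168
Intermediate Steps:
(-3 + 0)*4 + 12*15 = -3*4 + 180 = -12 + 180 = 168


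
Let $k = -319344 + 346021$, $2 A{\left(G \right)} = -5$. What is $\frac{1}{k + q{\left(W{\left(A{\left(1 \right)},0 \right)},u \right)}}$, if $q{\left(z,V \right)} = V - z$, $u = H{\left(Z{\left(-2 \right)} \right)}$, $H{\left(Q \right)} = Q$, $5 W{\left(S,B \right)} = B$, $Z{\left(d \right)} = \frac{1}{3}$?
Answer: $\frac{3}{80032} \approx 3.7485 \cdot 10^{-5}$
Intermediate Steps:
$A{\left(G \right)} = - \frac{5}{2}$ ($A{\left(G \right)} = \frac{1}{2} \left(-5\right) = - \frac{5}{2}$)
$Z{\left(d \right)} = \frac{1}{3}$
$W{\left(S,B \right)} = \frac{B}{5}$
$u = \frac{1}{3} \approx 0.33333$
$k = 26677$
$\frac{1}{k + q{\left(W{\left(A{\left(1 \right)},0 \right)},u \right)}} = \frac{1}{26677 + \left(\frac{1}{3} - \frac{1}{5} \cdot 0\right)} = \frac{1}{26677 + \left(\frac{1}{3} - 0\right)} = \frac{1}{26677 + \left(\frac{1}{3} + 0\right)} = \frac{1}{26677 + \frac{1}{3}} = \frac{1}{\frac{80032}{3}} = \frac{3}{80032}$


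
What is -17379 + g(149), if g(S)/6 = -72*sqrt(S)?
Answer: -17379 - 432*sqrt(149) ≈ -22652.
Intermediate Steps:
g(S) = -432*sqrt(S) (g(S) = 6*(-72*sqrt(S)) = -432*sqrt(S))
-17379 + g(149) = -17379 - 432*sqrt(149)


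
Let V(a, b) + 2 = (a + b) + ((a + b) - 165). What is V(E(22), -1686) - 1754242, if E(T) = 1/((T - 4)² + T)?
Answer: -304096112/173 ≈ -1.7578e+6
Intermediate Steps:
E(T) = 1/(T + (-4 + T)²) (E(T) = 1/((-4 + T)² + T) = 1/(T + (-4 + T)²))
V(a, b) = -167 + 2*a + 2*b (V(a, b) = -2 + ((a + b) + ((a + b) - 165)) = -2 + ((a + b) + (-165 + a + b)) = -2 + (-165 + 2*a + 2*b) = -167 + 2*a + 2*b)
V(E(22), -1686) - 1754242 = (-167 + 2/(22 + (-4 + 22)²) + 2*(-1686)) - 1754242 = (-167 + 2/(22 + 18²) - 3372) - 1754242 = (-167 + 2/(22 + 324) - 3372) - 1754242 = (-167 + 2/346 - 3372) - 1754242 = (-167 + 2*(1/346) - 3372) - 1754242 = (-167 + 1/173 - 3372) - 1754242 = -612246/173 - 1754242 = -304096112/173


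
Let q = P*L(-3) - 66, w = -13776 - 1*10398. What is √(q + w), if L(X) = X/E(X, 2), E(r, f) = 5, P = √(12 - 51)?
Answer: √(-606000 - 15*I*√39)/5 ≈ 0.012033 - 155.69*I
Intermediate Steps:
P = I*√39 (P = √(-39) = I*√39 ≈ 6.245*I)
w = -24174 (w = -13776 - 10398 = -24174)
L(X) = X/5
q = -66 - 3*I*√39/5 (q = (I*√39)*((⅕)*(-3)) - 66 = (I*√39)*(-⅗) - 66 = -3*I*√39/5 - 66 = -66 - 3*I*√39/5 ≈ -66.0 - 3.747*I)
√(q + w) = √((-66 - 3*I*√39/5) - 24174) = √(-24240 - 3*I*√39/5)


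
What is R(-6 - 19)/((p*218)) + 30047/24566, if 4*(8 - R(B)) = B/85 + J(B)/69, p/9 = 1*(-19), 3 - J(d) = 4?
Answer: 1313635242851/1074199791204 ≈ 1.2229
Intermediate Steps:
J(d) = -1 (J(d) = 3 - 1*4 = 3 - 4 = -1)
p = -171 (p = 9*(1*(-19)) = 9*(-19) = -171)
R(B) = 2209/276 - B/340 (R(B) = 8 - (B/85 - 1/69)/4 = 8 - (-1/69 + B/85)/4 = 8 + (1/276 - B/340) = 2209/276 - B/340)
R(-6 - 19)/((p*218)) + 30047/24566 = (2209/276 - (-6 - 19)/340)/((-171*218)) + 30047/24566 = (2209/276 - 1/340*(-25))/(-37278) + 30047*(1/24566) = (2209/276 + 5/68)*(-1/37278) + 30047/24566 = (18949/2346)*(-1/37278) + 30047/24566 = -18949/87454188 + 30047/24566 = 1313635242851/1074199791204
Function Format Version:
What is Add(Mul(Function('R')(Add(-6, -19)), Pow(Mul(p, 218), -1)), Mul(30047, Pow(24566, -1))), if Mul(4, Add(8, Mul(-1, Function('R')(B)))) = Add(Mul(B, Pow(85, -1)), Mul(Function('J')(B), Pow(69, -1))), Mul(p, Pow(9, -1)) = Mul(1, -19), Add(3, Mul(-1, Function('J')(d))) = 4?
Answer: Rational(1313635242851, 1074199791204) ≈ 1.2229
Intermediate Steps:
Function('J')(d) = -1 (Function('J')(d) = Add(3, Mul(-1, 4)) = Add(3, -4) = -1)
p = -171 (p = Mul(9, Mul(1, -19)) = Mul(9, -19) = -171)
Function('R')(B) = Add(Rational(2209, 276), Mul(Rational(-1, 340), B)) (Function('R')(B) = Add(8, Mul(Rational(-1, 4), Add(Mul(B, Pow(85, -1)), Mul(-1, Pow(69, -1))))) = Add(8, Mul(Rational(-1, 4), Add(Mul(B, Rational(1, 85)), Mul(-1, Rational(1, 69))))) = Add(8, Mul(Rational(-1, 4), Add(Mul(Rational(1, 85), B), Rational(-1, 69)))) = Add(8, Mul(Rational(-1, 4), Add(Rational(-1, 69), Mul(Rational(1, 85), B)))) = Add(8, Add(Rational(1, 276), Mul(Rational(-1, 340), B))) = Add(Rational(2209, 276), Mul(Rational(-1, 340), B)))
Add(Mul(Function('R')(Add(-6, -19)), Pow(Mul(p, 218), -1)), Mul(30047, Pow(24566, -1))) = Add(Mul(Add(Rational(2209, 276), Mul(Rational(-1, 340), Add(-6, -19))), Pow(Mul(-171, 218), -1)), Mul(30047, Pow(24566, -1))) = Add(Mul(Add(Rational(2209, 276), Mul(Rational(-1, 340), -25)), Pow(-37278, -1)), Mul(30047, Rational(1, 24566))) = Add(Mul(Add(Rational(2209, 276), Rational(5, 68)), Rational(-1, 37278)), Rational(30047, 24566)) = Add(Mul(Rational(18949, 2346), Rational(-1, 37278)), Rational(30047, 24566)) = Add(Rational(-18949, 87454188), Rational(30047, 24566)) = Rational(1313635242851, 1074199791204)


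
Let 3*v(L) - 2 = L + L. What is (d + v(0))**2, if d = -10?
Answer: 784/9 ≈ 87.111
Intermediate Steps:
v(L) = 2/3 + 2*L/3 (v(L) = 2/3 + (L + L)/3 = 2/3 + (2*L)/3 = 2/3 + 2*L/3)
(d + v(0))**2 = (-10 + (2/3 + (2/3)*0))**2 = (-10 + (2/3 + 0))**2 = (-10 + 2/3)**2 = (-28/3)**2 = 784/9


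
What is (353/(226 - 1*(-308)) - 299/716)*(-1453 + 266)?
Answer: -55244167/191172 ≈ -288.98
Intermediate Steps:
(353/(226 - 1*(-308)) - 299/716)*(-1453 + 266) = (353/(226 + 308) - 299*1/716)*(-1187) = (353/534 - 299/716)*(-1187) = (46541/191172)*(-1187) = -55244167/191172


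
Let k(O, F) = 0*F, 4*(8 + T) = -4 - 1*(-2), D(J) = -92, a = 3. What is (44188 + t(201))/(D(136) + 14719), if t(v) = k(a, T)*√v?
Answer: 44188/14627 ≈ 3.0210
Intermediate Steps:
T = -17/2 (T = -8 + (-4 - 1*(-2))/4 = -8 + (-4 + 2)/4 = -8 + (¼)*(-2) = -8 - ½ = -17/2 ≈ -8.5000)
k(O, F) = 0
t(v) = 0 (t(v) = 0*√v = 0)
(44188 + t(201))/(D(136) + 14719) = (44188 + 0)/(-92 + 14719) = 44188/14627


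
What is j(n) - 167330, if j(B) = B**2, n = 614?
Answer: 209666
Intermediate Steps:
j(n) - 167330 = 614**2 - 167330 = 376996 - 167330 = 209666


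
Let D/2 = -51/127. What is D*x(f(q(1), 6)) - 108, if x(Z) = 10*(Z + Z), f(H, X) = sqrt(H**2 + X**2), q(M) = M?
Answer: -108 - 2040*sqrt(37)/127 ≈ -205.71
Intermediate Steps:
D = -102/127 (D = 2*(-51/127) = -102/127 ≈ -0.80315)
x(Z) = 20*Z (x(Z) = 10*(2*Z) = 20*Z)
D*x(f(q(1), 6)) - 108 = -2040*sqrt(1**2 + 6**2)/127 - 108 = -2040*sqrt(1 + 36)/127 - 108 = -2040*sqrt(37)/127 - 108 = -108 - 2040*sqrt(37)/127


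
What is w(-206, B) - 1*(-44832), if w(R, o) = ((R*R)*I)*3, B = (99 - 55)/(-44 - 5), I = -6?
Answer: -719016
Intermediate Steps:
B = -44/49 (B = 44/(-49) = 44*(-1/49) = -44/49 ≈ -0.89796)
w(R, o) = -18*R² (w(R, o) = ((R*R)*(-6))*3 = (R²*(-6))*3 = -6*R²*3 = -18*R²)
w(-206, B) - 1*(-44832) = -18*(-206)² - 1*(-44832) = -18*42436 + 44832 = -763848 + 44832 = -719016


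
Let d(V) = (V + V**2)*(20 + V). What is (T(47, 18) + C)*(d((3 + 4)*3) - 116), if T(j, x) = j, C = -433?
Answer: -7266836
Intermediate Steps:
d(V) = (20 + V)*(V + V**2)
(T(47, 18) + C)*(d((3 + 4)*3) - 116) = (47 - 433)*(((3 + 4)*3)*(20 + ((3 + 4)*3)**2 + 21*((3 + 4)*3)) - 116) = -386*((7*3)*(20 + (7*3)**2 + 21*(7*3)) - 116) = -386*(21*(20 + 21**2 + 21*21) - 116) = -386*(21*(20 + 441 + 441) - 116) = -386*(21*902 - 116) = -386*(18942 - 116) = -386*18826 = -7266836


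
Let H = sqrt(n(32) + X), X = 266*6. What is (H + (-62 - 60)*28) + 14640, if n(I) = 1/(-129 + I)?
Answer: 11224 + sqrt(15016667)/97 ≈ 11264.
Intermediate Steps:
X = 1596
H = sqrt(15016667)/97 (H = sqrt(1/(-129 + 32) + 1596) = sqrt(1/(-97) + 1596) = sqrt(-1/97 + 1596) = sqrt(154811/97) = sqrt(15016667)/97 ≈ 39.950)
(H + (-62 - 60)*28) + 14640 = (sqrt(15016667)/97 + (-62 - 60)*28) + 14640 = (sqrt(15016667)/97 - 122*28) + 14640 = (sqrt(15016667)/97 - 3416) + 14640 = (-3416 + sqrt(15016667)/97) + 14640 = 11224 + sqrt(15016667)/97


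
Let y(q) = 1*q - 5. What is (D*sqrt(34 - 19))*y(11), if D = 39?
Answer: 234*sqrt(15) ≈ 906.28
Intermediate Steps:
y(q) = -5 + q (y(q) = q - 5 = -5 + q)
(D*sqrt(34 - 19))*y(11) = (39*sqrt(34 - 19))*(-5 + 11) = (39*sqrt(15))*6 = 234*sqrt(15)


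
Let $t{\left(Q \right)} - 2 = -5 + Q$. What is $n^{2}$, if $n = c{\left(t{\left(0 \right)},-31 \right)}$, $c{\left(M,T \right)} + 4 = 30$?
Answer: $676$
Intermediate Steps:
$t{\left(Q \right)} = -3 + Q$ ($t{\left(Q \right)} = 2 + \left(-5 + Q\right) = -3 + Q$)
$c{\left(M,T \right)} = 26$ ($c{\left(M,T \right)} = -4 + 30 = 26$)
$n = 26$
$n^{2} = 26^{2} = 676$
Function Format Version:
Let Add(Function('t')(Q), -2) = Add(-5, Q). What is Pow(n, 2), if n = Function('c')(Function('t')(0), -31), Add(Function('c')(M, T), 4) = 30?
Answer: 676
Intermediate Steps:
Function('t')(Q) = Add(-3, Q) (Function('t')(Q) = Add(2, Add(-5, Q)) = Add(-3, Q))
Function('c')(M, T) = 26 (Function('c')(M, T) = Add(-4, 30) = 26)
n = 26
Pow(n, 2) = Pow(26, 2) = 676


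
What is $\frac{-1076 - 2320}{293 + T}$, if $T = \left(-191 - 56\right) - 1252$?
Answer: $\frac{566}{201} \approx 2.8159$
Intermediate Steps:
$T = -1499$ ($T = -247 - 1252 = -1499$)
$\frac{-1076 - 2320}{293 + T} = \frac{-1076 - 2320}{293 - 1499} = - \frac{3396}{-1206} = \left(-3396\right) \left(- \frac{1}{1206}\right) = \frac{566}{201}$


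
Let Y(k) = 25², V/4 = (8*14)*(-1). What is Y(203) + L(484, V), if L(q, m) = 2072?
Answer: 2697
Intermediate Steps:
V = -448 (V = 4*((8*14)*(-1)) = 4*(112*(-1)) = 4*(-112) = -448)
Y(k) = 625
Y(203) + L(484, V) = 625 + 2072 = 2697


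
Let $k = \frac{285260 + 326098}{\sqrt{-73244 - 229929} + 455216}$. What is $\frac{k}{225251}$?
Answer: $\frac{8433331616}{1414452800330063} - \frac{18526 i \sqrt{303173}}{1414452800330063} \approx 5.9623 \cdot 10^{-6} - 7.2117 \cdot 10^{-9} i$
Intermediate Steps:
$k = \frac{611358}{455216 + i \sqrt{303173}}$ ($k = \frac{611358}{\sqrt{-303173} + 455216} = \frac{611358}{i \sqrt{303173} + 455216} = \frac{611358}{455216 + i \sqrt{303173}} \approx 1.343 - 0.0016244 i$)
$\frac{k}{225251} = \frac{\frac{8433331616}{6279451813} - \frac{18526 i \sqrt{303173}}{6279451813}}{225251} = \left(\frac{8433331616}{6279451813} - \frac{18526 i \sqrt{303173}}{6279451813}\right) \frac{1}{225251} = \frac{8433331616}{1414452800330063} - \frac{18526 i \sqrt{303173}}{1414452800330063}$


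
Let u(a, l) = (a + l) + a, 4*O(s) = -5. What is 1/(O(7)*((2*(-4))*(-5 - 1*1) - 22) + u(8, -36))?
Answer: -2/105 ≈ -0.019048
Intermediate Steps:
O(s) = -5/4 (O(s) = (¼)*(-5) = -5/4)
u(a, l) = l + 2*a
1/(O(7)*((2*(-4))*(-5 - 1*1) - 22) + u(8, -36)) = 1/(-5*((2*(-4))*(-5 - 1*1) - 22)/4 + (-36 + 2*8)) = 1/(-5*(-8*(-5 - 1) - 22)/4 + (-36 + 16)) = 1/(-5*(-8*(-6) - 22)/4 - 20) = 1/(-5*(48 - 22)/4 - 20) = 1/(-5/4*26 - 20) = 1/(-65/2 - 20) = 1/(-105/2) = -2/105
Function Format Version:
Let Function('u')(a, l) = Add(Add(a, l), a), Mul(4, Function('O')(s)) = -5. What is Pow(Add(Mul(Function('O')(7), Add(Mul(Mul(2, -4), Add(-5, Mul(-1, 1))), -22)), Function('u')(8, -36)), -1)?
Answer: Rational(-2, 105) ≈ -0.019048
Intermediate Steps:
Function('O')(s) = Rational(-5, 4) (Function('O')(s) = Mul(Rational(1, 4), -5) = Rational(-5, 4))
Function('u')(a, l) = Add(l, Mul(2, a))
Pow(Add(Mul(Function('O')(7), Add(Mul(Mul(2, -4), Add(-5, Mul(-1, 1))), -22)), Function('u')(8, -36)), -1) = Pow(Add(Mul(Rational(-5, 4), Add(Mul(Mul(2, -4), Add(-5, Mul(-1, 1))), -22)), Add(-36, Mul(2, 8))), -1) = Pow(Add(Mul(Rational(-5, 4), Add(Mul(-8, Add(-5, -1)), -22)), Add(-36, 16)), -1) = Pow(Add(Mul(Rational(-5, 4), Add(Mul(-8, -6), -22)), -20), -1) = Pow(Add(Mul(Rational(-5, 4), Add(48, -22)), -20), -1) = Pow(Add(Mul(Rational(-5, 4), 26), -20), -1) = Pow(Add(Rational(-65, 2), -20), -1) = Pow(Rational(-105, 2), -1) = Rational(-2, 105)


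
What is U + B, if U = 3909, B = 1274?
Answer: 5183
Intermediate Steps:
U + B = 3909 + 1274 = 5183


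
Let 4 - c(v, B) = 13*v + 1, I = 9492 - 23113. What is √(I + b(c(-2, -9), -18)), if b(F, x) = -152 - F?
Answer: I*√13802 ≈ 117.48*I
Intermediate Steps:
I = -13621
c(v, B) = 3 - 13*v (c(v, B) = 4 - (13*v + 1) = 4 - (1 + 13*v) = 4 + (-1 - 13*v) = 3 - 13*v)
√(I + b(c(-2, -9), -18)) = √(-13621 + (-152 - (3 - 13*(-2)))) = √(-13621 + (-152 - (3 + 26))) = √(-13621 + (-152 - 1*29)) = √(-13621 + (-152 - 29)) = √(-13621 - 181) = √(-13802) = I*√13802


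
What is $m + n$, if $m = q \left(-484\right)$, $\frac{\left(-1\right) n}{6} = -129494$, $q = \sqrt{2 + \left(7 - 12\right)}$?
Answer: $776964 - 484 i \sqrt{3} \approx 7.7696 \cdot 10^{5} - 838.31 i$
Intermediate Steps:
$q = i \sqrt{3}$ ($q = \sqrt{2 - 5} = \sqrt{-3} = i \sqrt{3} \approx 1.732 i$)
$n = 776964$ ($n = \left(-6\right) \left(-129494\right) = 776964$)
$m = - 484 i \sqrt{3}$ ($m = i \sqrt{3} \left(-484\right) = - 484 i \sqrt{3} \approx - 838.31 i$)
$m + n = - 484 i \sqrt{3} + 776964 = 776964 - 484 i \sqrt{3}$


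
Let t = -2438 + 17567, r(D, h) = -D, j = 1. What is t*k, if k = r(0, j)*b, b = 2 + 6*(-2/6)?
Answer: 0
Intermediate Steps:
b = 0 (b = 2 + 6*(-2*⅙) = 2 + 6*(-⅓) = 2 - 2 = 0)
t = 15129
k = 0 (k = -1*0*0 = 0*0 = 0)
t*k = 15129*0 = 0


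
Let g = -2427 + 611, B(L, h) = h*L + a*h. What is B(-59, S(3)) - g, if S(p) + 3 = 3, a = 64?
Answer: 1816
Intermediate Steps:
S(p) = 0 (S(p) = -3 + 3 = 0)
B(L, h) = 64*h + L*h (B(L, h) = h*L + 64*h = L*h + 64*h = 64*h + L*h)
g = -1816
B(-59, S(3)) - g = 0*(64 - 59) - 1*(-1816) = 0*5 + 1816 = 0 + 1816 = 1816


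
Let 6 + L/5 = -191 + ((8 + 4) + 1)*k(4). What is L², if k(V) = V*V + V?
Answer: 99225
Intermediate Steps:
k(V) = V + V² (k(V) = V² + V = V + V²)
L = 315 (L = -30 + 5*(-191 + ((8 + 4) + 1)*(4*(1 + 4))) = -30 + 5*(-191 + (12 + 1)*(4*5)) = -30 + 5*(-191 + 13*20) = -30 + 5*(-191 + 260) = -30 + 5*69 = -30 + 345 = 315)
L² = 315² = 99225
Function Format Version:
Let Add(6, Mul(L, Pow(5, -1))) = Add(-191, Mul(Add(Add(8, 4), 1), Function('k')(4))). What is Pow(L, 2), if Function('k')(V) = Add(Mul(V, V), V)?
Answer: 99225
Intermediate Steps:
Function('k')(V) = Add(V, Pow(V, 2)) (Function('k')(V) = Add(Pow(V, 2), V) = Add(V, Pow(V, 2)))
L = 315 (L = Add(-30, Mul(5, Add(-191, Mul(Add(Add(8, 4), 1), Mul(4, Add(1, 4)))))) = Add(-30, Mul(5, Add(-191, Mul(Add(12, 1), Mul(4, 5))))) = Add(-30, Mul(5, Add(-191, Mul(13, 20)))) = Add(-30, Mul(5, Add(-191, 260))) = Add(-30, Mul(5, 69)) = Add(-30, 345) = 315)
Pow(L, 2) = Pow(315, 2) = 99225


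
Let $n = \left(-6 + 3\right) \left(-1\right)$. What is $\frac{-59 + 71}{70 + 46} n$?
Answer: $\frac{9}{29} \approx 0.31034$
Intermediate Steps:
$n = 3$ ($n = \left(-3\right) \left(-1\right) = 3$)
$\frac{-59 + 71}{70 + 46} n = \frac{-59 + 71}{70 + 46} \cdot 3 = \frac{12}{116} \cdot 3 = 12 \cdot \frac{1}{116} \cdot 3 = \frac{3}{29} \cdot 3 = \frac{9}{29}$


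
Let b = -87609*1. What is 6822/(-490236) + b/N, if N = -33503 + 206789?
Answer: -612933928/1179875493 ≈ -0.51949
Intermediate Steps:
N = 173286
b = -87609
6822/(-490236) + b/N = 6822/(-490236) - 87609/173286 = 6822*(-1/490236) - 87609*1/173286 = -1137/81706 - 29203/57762 = -612933928/1179875493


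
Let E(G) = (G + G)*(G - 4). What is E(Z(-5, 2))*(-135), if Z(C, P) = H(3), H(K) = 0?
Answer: 0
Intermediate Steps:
Z(C, P) = 0
E(G) = 2*G*(-4 + G) (E(G) = (2*G)*(-4 + G) = 2*G*(-4 + G))
E(Z(-5, 2))*(-135) = (2*0*(-4 + 0))*(-135) = (2*0*(-4))*(-135) = 0*(-135) = 0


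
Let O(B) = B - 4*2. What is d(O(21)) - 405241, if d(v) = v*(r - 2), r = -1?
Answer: -405280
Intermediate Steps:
O(B) = -8 + B (O(B) = B - 8 = -8 + B)
d(v) = -3*v (d(v) = v*(-1 - 2) = v*(-3) = -3*v)
d(O(21)) - 405241 = -3*(-8 + 21) - 405241 = -3*13 - 405241 = -39 - 405241 = -405280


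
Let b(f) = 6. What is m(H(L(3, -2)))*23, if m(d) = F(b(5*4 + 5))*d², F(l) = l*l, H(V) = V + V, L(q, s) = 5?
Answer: 82800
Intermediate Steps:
H(V) = 2*V
F(l) = l²
m(d) = 36*d² (m(d) = 6²*d² = 36*d²)
m(H(L(3, -2)))*23 = (36*(2*5)²)*23 = (36*10²)*23 = (36*100)*23 = 3600*23 = 82800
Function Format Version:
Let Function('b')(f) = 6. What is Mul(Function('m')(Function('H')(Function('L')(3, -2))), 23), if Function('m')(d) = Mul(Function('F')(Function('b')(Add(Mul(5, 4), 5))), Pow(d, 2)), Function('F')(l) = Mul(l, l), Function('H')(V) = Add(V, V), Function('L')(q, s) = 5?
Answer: 82800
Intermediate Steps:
Function('H')(V) = Mul(2, V)
Function('F')(l) = Pow(l, 2)
Function('m')(d) = Mul(36, Pow(d, 2)) (Function('m')(d) = Mul(Pow(6, 2), Pow(d, 2)) = Mul(36, Pow(d, 2)))
Mul(Function('m')(Function('H')(Function('L')(3, -2))), 23) = Mul(Mul(36, Pow(Mul(2, 5), 2)), 23) = Mul(Mul(36, Pow(10, 2)), 23) = Mul(Mul(36, 100), 23) = Mul(3600, 23) = 82800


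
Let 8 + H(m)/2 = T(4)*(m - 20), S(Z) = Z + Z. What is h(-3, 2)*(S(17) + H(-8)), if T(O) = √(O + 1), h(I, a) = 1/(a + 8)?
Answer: 9/5 - 28*√5/5 ≈ -10.722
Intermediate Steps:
h(I, a) = 1/(8 + a)
S(Z) = 2*Z
T(O) = √(1 + O)
H(m) = -16 + 2*√5*(-20 + m) (H(m) = -16 + 2*(√(1 + 4)*(m - 20)) = -16 + 2*(√5*(-20 + m)) = -16 + 2*√5*(-20 + m))
h(-3, 2)*(S(17) + H(-8)) = (2*17 + (-16 - 40*√5 + 2*(-8)*√5))/(8 + 2) = (34 + (-16 - 40*√5 - 16*√5))/10 = (34 + (-16 - 56*√5))/10 = (18 - 56*√5)/10 = 9/5 - 28*√5/5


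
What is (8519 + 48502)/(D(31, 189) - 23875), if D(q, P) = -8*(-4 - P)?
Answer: -57021/22331 ≈ -2.5534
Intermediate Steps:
D(q, P) = 32 + 8*P
(8519 + 48502)/(D(31, 189) - 23875) = (8519 + 48502)/((32 + 8*189) - 23875) = 57021/((32 + 1512) - 23875) = 57021/(1544 - 23875) = 57021/(-22331) = 57021*(-1/22331) = -57021/22331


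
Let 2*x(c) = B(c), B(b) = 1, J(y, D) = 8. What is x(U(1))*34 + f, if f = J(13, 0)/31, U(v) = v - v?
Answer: 535/31 ≈ 17.258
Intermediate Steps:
U(v) = 0
x(c) = ½ (x(c) = (½)*1 = ½)
f = 8/31 ≈ 0.25806
x(U(1))*34 + f = (½)*34 + 8/31 = 17 + 8/31 = 535/31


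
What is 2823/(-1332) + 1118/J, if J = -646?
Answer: -552139/143412 ≈ -3.8500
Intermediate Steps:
2823/(-1332) + 1118/J = 2823/(-1332) + 1118/(-646) = 2823*(-1/1332) + 1118*(-1/646) = -941/444 - 559/323 = -552139/143412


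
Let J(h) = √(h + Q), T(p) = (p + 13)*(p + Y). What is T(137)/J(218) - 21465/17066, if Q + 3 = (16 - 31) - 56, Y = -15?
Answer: 490645/322 ≈ 1523.7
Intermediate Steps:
Q = -74 (Q = -3 + ((16 - 31) - 56) = -3 + (-15 - 56) = -3 - 71 = -74)
T(p) = (-15 + p)*(13 + p) (T(p) = (p + 13)*(p - 15) = (13 + p)*(-15 + p) = (-15 + p)*(13 + p))
J(h) = √(-74 + h) (J(h) = √(h - 74) = √(-74 + h))
T(137)/J(218) - 21465/17066 = (-195 + 137² - 2*137)/(√(-74 + 218)) - 21465/17066 = (-195 + 18769 - 274)/(√144) - 21465*1/17066 = 18300/12 - 405/322 = 18300*(1/12) - 405/322 = 1525 - 405/322 = 490645/322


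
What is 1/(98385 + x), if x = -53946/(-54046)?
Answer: 27023/2658684828 ≈ 1.0164e-5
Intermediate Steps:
x = 26973/27023 (x = -53946*(-1/54046) = 26973/27023 ≈ 0.99815)
1/(98385 + x) = 1/(98385 + 26973/27023) = 1/(2658684828/27023) = 27023/2658684828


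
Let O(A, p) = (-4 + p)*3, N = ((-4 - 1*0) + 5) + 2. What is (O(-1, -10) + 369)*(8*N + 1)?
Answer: 8175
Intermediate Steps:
N = 3 (N = ((-4 + 0) + 5) + 2 = (-4 + 5) + 2 = 1 + 2 = 3)
O(A, p) = -12 + 3*p
(O(-1, -10) + 369)*(8*N + 1) = ((-12 + 3*(-10)) + 369)*(8*3 + 1) = ((-12 - 30) + 369)*(24 + 1) = (-42 + 369)*25 = 327*25 = 8175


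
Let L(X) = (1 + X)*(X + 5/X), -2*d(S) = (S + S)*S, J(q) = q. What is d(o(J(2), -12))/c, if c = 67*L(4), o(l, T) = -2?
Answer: -16/7035 ≈ -0.0022743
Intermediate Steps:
d(S) = -S**2 (d(S) = -(S + S)*S/2 = -2*S*S/2 = -S**2)
c = 7035/4 (c = 67*(5 + 4 + 4**2 + 5/4) = 67*(5 + 4 + 16 + 5*(1/4)) = 67*(5 + 4 + 16 + 5/4) = 67*(105/4) = 7035/4 ≈ 1758.8)
d(o(J(2), -12))/c = (-1*(-2)**2)/(7035/4) = -1*4*(4/7035) = -4*4/7035 = -16/7035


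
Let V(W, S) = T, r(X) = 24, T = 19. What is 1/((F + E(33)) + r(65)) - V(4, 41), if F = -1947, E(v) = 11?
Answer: -36329/1912 ≈ -19.001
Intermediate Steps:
V(W, S) = 19
1/((F + E(33)) + r(65)) - V(4, 41) = 1/((-1947 + 11) + 24) - 1*19 = 1/(-1936 + 24) - 19 = 1/(-1912) - 19 = -1/1912 - 19 = -36329/1912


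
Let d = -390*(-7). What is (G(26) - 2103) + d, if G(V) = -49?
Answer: 578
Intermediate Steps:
d = 2730
(G(26) - 2103) + d = (-49 - 2103) + 2730 = -2152 + 2730 = 578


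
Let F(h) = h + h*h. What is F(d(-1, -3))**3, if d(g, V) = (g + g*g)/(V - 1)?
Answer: 0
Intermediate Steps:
d(g, V) = (g + g**2)/(-1 + V)
F(h) = h + h**2
F(d(-1, -3))**3 = ((-(1 - 1)/(-1 - 3))*(1 - (1 - 1)/(-1 - 3)))**3 = ((-1*0/(-4))*(1 - 1*0/(-4)))**3 = ((-1*(-1/4)*0)*(1 - 1*(-1/4)*0))**3 = (0*(1 + 0))**3 = (0*1)**3 = 0**3 = 0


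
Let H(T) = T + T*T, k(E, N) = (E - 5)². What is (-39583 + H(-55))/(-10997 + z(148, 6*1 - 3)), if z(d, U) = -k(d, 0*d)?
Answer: 36613/31446 ≈ 1.1643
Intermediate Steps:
k(E, N) = (-5 + E)²
H(T) = T + T²
z(d, U) = -(-5 + d)²
(-39583 + H(-55))/(-10997 + z(148, 6*1 - 3)) = (-39583 - 55*(1 - 55))/(-10997 - (-5 + 148)²) = (-39583 - 55*(-54))/(-10997 - 1*143²) = (-39583 + 2970)/(-10997 - 1*20449) = -36613/(-10997 - 20449) = -36613/(-31446) = -36613*(-1/31446) = 36613/31446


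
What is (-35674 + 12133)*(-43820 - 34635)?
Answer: 1846909155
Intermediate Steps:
(-35674 + 12133)*(-43820 - 34635) = -23541*(-78455) = 1846909155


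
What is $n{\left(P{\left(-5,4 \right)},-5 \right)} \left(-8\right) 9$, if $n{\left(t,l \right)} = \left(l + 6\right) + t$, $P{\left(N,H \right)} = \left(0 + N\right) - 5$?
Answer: $648$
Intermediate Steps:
$P{\left(N,H \right)} = -5 + N$ ($P{\left(N,H \right)} = N - 5 = -5 + N$)
$n{\left(t,l \right)} = 6 + l + t$ ($n{\left(t,l \right)} = \left(6 + l\right) + t = 6 + l + t$)
$n{\left(P{\left(-5,4 \right)},-5 \right)} \left(-8\right) 9 = \left(6 - 5 - 10\right) \left(-8\right) 9 = \left(-9\right) \left(-8\right) 9 = 72 \cdot 9 = 648$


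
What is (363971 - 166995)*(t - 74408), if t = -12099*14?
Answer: -48021566944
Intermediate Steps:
t = -169386 (t = -327*518 = -169386)
(363971 - 166995)*(t - 74408) = (363971 - 166995)*(-169386 - 74408) = 196976*(-243794) = -48021566944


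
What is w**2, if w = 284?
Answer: 80656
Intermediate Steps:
w**2 = 284**2 = 80656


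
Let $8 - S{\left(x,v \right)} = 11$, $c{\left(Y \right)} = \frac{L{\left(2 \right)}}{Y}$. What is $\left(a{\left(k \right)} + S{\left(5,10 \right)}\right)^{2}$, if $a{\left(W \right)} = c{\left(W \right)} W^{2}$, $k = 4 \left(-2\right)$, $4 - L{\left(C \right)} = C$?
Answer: $361$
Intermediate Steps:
$L{\left(C \right)} = 4 - C$
$k = -8$
$c{\left(Y \right)} = \frac{2}{Y}$ ($c{\left(Y \right)} = \frac{4 - 2}{Y} = \frac{2}{Y}$)
$S{\left(x,v \right)} = -3$ ($S{\left(x,v \right)} = 8 - 11 = -3$)
$a{\left(W \right)} = 2 W$ ($a{\left(W \right)} = \frac{2}{W} W^{2} = 2 W$)
$\left(a{\left(k \right)} + S{\left(5,10 \right)}\right)^{2} = \left(2 \left(-8\right) - 3\right)^{2} = \left(-16 - 3\right)^{2} = \left(-19\right)^{2} = 361$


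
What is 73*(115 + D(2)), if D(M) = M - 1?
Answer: 8468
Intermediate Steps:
D(M) = -1 + M
73*(115 + D(2)) = 73*(115 + (-1 + 2)) = 73*(115 + 1) = 73*116 = 8468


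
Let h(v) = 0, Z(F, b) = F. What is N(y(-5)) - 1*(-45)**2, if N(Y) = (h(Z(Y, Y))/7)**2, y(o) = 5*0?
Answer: -2025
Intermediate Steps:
y(o) = 0
N(Y) = 0 (N(Y) = (0/7)**2 = (0*(1/7))**2 = 0**2 = 0)
N(y(-5)) - 1*(-45)**2 = 0 - 1*(-45)**2 = 0 - 1*2025 = 0 - 2025 = -2025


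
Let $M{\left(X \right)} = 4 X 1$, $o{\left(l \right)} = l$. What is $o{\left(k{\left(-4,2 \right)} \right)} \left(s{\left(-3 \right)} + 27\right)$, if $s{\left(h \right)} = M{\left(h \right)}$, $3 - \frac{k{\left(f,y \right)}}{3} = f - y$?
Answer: $405$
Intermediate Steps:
$k{\left(f,y \right)} = 9 - 3 f + 3 y$ ($k{\left(f,y \right)} = 9 - 3 \left(f - y\right) = 9 - \left(- 3 y + 3 f\right) = 9 - 3 f + 3 y$)
$M{\left(X \right)} = 4 X$
$s{\left(h \right)} = 4 h$
$o{\left(k{\left(-4,2 \right)} \right)} \left(s{\left(-3 \right)} + 27\right) = \left(9 - -12 + 3 \cdot 2\right) \left(4 \left(-3\right) + 27\right) = \left(9 + 12 + 6\right) \left(-12 + 27\right) = 27 \cdot 15 = 405$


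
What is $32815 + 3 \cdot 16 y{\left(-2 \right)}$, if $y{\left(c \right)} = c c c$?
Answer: $32431$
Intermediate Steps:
$y{\left(c \right)} = c^{3}$ ($y{\left(c \right)} = c^{2} c = c^{3}$)
$32815 + 3 \cdot 16 y{\left(-2 \right)} = 32815 + 3 \cdot 16 \left(-2\right)^{3} = 32815 + 48 \left(-8\right) = 32815 - 384 = 32431$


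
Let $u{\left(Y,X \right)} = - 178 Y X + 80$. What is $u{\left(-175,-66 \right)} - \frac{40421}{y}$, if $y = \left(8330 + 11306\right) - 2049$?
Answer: $- \frac{36155746761}{17587} \approx -2.0558 \cdot 10^{6}$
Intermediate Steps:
$u{\left(Y,X \right)} = 80 - 178 X Y$ ($u{\left(Y,X \right)} = - 178 X Y + 80 = 80 - 178 X Y$)
$y = 17587$ ($y = 19636 - 2049 = 17587$)
$u{\left(-175,-66 \right)} - \frac{40421}{y} = \left(80 - \left(-11748\right) \left(-175\right)\right) - \frac{40421}{17587} = \left(80 - 2055900\right) - 40421 \cdot \frac{1}{17587} = -2055820 - \frac{40421}{17587} = - \frac{36155746761}{17587}$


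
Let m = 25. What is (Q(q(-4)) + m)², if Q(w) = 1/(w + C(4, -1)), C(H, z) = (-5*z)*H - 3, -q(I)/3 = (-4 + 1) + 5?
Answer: 76176/121 ≈ 629.55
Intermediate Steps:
q(I) = -6 (q(I) = -3*((-4 + 1) + 5) = -3*(-3 + 5) = -3*2 = -6)
C(H, z) = -3 - 5*H*z (C(H, z) = -5*H*z - 3 = -3 - 5*H*z)
Q(w) = 1/(17 + w) (Q(w) = 1/(w + (-3 - 5*4*(-1))) = 1/(w + (-3 + 20)) = 1/(w + 17) = 1/(17 + w))
(Q(q(-4)) + m)² = (1/(17 - 6) + 25)² = (1/11 + 25)² = (276/11)² = 76176/121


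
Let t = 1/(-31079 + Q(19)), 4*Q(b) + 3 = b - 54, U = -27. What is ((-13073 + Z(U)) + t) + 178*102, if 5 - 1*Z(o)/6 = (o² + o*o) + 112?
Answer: -267796341/62177 ≈ -4307.0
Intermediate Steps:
Q(b) = -57/4 + b/4 (Q(b) = -¾ + (b - 54)/4 = -¾ + (-54 + b)/4 = -¾ + (-27/2 + b/4) = -57/4 + b/4)
Z(o) = -642 - 12*o² (Z(o) = 30 - 6*((o² + o*o) + 112) = 30 - 6*((o² + o²) + 112) = 30 - 6*(2*o² + 112) = 30 - 6*(112 + 2*o²) = 30 + (-672 - 12*o²) = -642 - 12*o²)
t = -2/62177 (t = 1/(-31079 + (-57/4 + (¼)*19)) = 1/(-31079 + (-57/4 + 19/4)) = 1/(-31079 - 19/2) = 1/(-62177/2) = -2/62177 ≈ -3.2166e-5)
((-13073 + Z(U)) + t) + 178*102 = ((-13073 + (-642 - 12*(-27)²)) - 2/62177) + 178*102 = ((-13073 + (-642 - 12*729)) - 2/62177) + 18156 = ((-13073 + (-642 - 8748)) - 2/62177) + 18156 = ((-13073 - 9390) - 2/62177) + 18156 = (-22463 - 2/62177) + 18156 = -1396681953/62177 + 18156 = -267796341/62177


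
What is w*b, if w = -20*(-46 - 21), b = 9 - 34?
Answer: -33500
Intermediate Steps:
b = -25
w = 1340 (w = -20*(-67) = 1340)
w*b = 1340*(-25) = -33500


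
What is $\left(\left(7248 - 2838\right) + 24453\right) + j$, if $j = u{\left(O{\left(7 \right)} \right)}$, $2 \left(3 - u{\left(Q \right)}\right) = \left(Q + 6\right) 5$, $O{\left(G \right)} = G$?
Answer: $\frac{57667}{2} \approx 28834.0$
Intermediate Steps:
$u{\left(Q \right)} = -12 - \frac{5 Q}{2}$ ($u{\left(Q \right)} = 3 - \frac{\left(Q + 6\right) 5}{2} = 3 - \frac{\left(6 + Q\right) 5}{2} = 3 - \frac{30 + 5 Q}{2} = 3 - \left(15 + \frac{5 Q}{2}\right) = -12 - \frac{5 Q}{2}$)
$j = - \frac{59}{2}$ ($j = -12 - \frac{35}{2} = - \frac{59}{2} \approx -29.5$)
$\left(\left(7248 - 2838\right) + 24453\right) + j = \left(\left(7248 - 2838\right) + 24453\right) - \frac{59}{2} = \left(4410 + 24453\right) - \frac{59}{2} = 28863 - \frac{59}{2} = \frac{57667}{2}$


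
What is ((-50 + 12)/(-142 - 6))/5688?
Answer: 19/420912 ≈ 4.5140e-5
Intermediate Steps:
((-50 + 12)/(-142 - 6))/5688 = (-38/(-148))*(1/5688) = -1/148*(-38)*(1/5688) = (19/74)*(1/5688) = 19/420912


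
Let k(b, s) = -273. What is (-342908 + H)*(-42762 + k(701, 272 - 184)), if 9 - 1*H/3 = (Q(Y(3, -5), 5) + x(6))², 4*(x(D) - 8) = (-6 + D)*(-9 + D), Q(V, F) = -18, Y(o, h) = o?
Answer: 14768794335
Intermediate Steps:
x(D) = 8 + (-9 + D)*(-6 + D)/4 (x(D) = 8 + ((-6 + D)*(-9 + D))/4 = 8 + ((-9 + D)*(-6 + D))/4 = 8 + (-9 + D)*(-6 + D)/4)
H = -273 (H = 27 - 3*(-18 + (43/2 - 15/4*6 + (¼)*6²))² = 27 - 3*(-18 + (43/2 - 45/2 + (¼)*36))² = 27 - 3*(-18 + (43/2 - 45/2 + 9))² = 27 - 3*(-18 + 8)² = 27 - 3*(-10)² = 27 - 3*100 = 27 - 300 = -273)
(-342908 + H)*(-42762 + k(701, 272 - 184)) = (-342908 - 273)*(-42762 - 273) = -343181*(-43035) = 14768794335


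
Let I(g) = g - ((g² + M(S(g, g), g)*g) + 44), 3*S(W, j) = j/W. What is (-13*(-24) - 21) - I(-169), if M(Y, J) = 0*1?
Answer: 29065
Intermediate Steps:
S(W, j) = j/(3*W) (S(W, j) = (j/W)/3 = j/(3*W))
M(Y, J) = 0
I(g) = -44 + g - g² (I(g) = g - ((g² + 0*g) + 44) = g - ((g² + 0) + 44) = g - (g² + 44) = g - (44 + g²) = g + (-44 - g²) = -44 + g - g²)
(-13*(-24) - 21) - I(-169) = (-13*(-24) - 21) - (-44 - 169 - 1*(-169)²) = (312 - 21) - (-44 - 169 - 1*28561) = 291 - (-44 - 169 - 28561) = 291 - 1*(-28774) = 291 + 28774 = 29065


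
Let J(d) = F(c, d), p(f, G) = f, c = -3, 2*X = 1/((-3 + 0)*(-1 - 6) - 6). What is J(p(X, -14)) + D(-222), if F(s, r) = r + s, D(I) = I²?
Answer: 1478431/30 ≈ 49281.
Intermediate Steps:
X = 1/30 (X = 1/(2*((-3 + 0)*(-1 - 6) - 6)) = 1/(2*(-3*(-7) - 6)) = 1/(2*(21 - 6)) = (½)/15 = (½)*(1/15) = 1/30 ≈ 0.033333)
J(d) = -3 + d (J(d) = d - 3 = -3 + d)
J(p(X, -14)) + D(-222) = (-3 + 1/30) + (-222)² = -89/30 + 49284 = 1478431/30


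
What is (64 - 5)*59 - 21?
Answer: 3460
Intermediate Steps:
(64 - 5)*59 - 21 = 59*59 - 21 = 3481 - 21 = 3460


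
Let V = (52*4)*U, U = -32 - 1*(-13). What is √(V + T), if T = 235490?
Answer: √231538 ≈ 481.18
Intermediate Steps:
U = -19 (U = -32 + 13 = -19)
V = -3952 (V = (52*4)*(-19) = 208*(-19) = -3952)
√(V + T) = √(-3952 + 235490) = √231538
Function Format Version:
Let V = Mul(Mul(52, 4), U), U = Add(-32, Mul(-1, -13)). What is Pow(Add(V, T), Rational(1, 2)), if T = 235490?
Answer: Pow(231538, Rational(1, 2)) ≈ 481.18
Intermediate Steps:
U = -19 (U = Add(-32, 13) = -19)
V = -3952 (V = Mul(Mul(52, 4), -19) = Mul(208, -19) = -3952)
Pow(Add(V, T), Rational(1, 2)) = Pow(Add(-3952, 235490), Rational(1, 2)) = Pow(231538, Rational(1, 2))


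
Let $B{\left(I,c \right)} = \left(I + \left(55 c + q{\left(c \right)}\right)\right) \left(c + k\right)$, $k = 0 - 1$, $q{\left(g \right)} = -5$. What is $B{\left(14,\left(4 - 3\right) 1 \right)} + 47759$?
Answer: $47759$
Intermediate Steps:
$k = -1$ ($k = 0 - 1 = -1$)
$B{\left(I,c \right)} = \left(-1 + c\right) \left(-5 + I + 55 c\right)$ ($B{\left(I,c \right)} = \left(I + \left(55 c - 5\right)\right) \left(c - 1\right) = \left(I + \left(-5 + 55 c\right)\right) \left(-1 + c\right) = \left(-5 + I + 55 c\right) \left(-1 + c\right) = \left(-1 + c\right) \left(-5 + I + 55 c\right)$)
$B{\left(14,\left(4 - 3\right) 1 \right)} + 47759 = \left(5 - 14 - 60 \left(4 - 3\right) 1 + 55 \left(\left(4 - 3\right) 1\right)^{2} + 14 \left(4 - 3\right) 1\right) + 47759 = \left(5 - 14 - 60 \cdot 1 \cdot 1 + 55 \left(1 \cdot 1\right)^{2} + 14 \cdot 1 \cdot 1\right) + 47759 = \left(5 - 14 - 60 + 55 \cdot 1^{2} + 14 \cdot 1\right) + 47759 = \left(5 - 14 - 60 + 55 \cdot 1 + 14\right) + 47759 = \left(5 - 14 - 60 + 55 + 14\right) + 47759 = 0 + 47759 = 47759$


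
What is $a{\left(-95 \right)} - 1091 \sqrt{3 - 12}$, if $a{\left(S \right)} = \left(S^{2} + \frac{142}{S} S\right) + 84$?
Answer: $9251 - 3273 i \approx 9251.0 - 3273.0 i$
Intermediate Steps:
$a{\left(S \right)} = 226 + S^{2}$ ($a{\left(S \right)} = \left(S^{2} + 142\right) + 84 = \left(142 + S^{2}\right) + 84 = 226 + S^{2}$)
$a{\left(-95 \right)} - 1091 \sqrt{3 - 12} = \left(226 + \left(-95\right)^{2}\right) - 1091 \sqrt{3 - 12} = \left(226 + 9025\right) - 1091 \sqrt{-9} = 9251 - 1091 \cdot 3 i = 9251 - 3273 i$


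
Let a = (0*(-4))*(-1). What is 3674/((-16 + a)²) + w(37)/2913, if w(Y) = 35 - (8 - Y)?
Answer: 5359373/372864 ≈ 14.374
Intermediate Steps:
a = 0 (a = 0*(-1) = 0)
w(Y) = 27 + Y (w(Y) = 35 + (-8 + Y) = 27 + Y)
3674/((-16 + a)²) + w(37)/2913 = 3674/((-16 + 0)²) + (27 + 37)/2913 = 3674/((-16)²) + 64*(1/2913) = 3674/256 + 64/2913 = 3674*(1/256) + 64/2913 = 1837/128 + 64/2913 = 5359373/372864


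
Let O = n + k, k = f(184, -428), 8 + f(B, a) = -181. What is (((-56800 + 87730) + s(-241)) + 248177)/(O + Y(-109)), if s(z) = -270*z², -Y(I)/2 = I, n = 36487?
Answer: -15402763/36516 ≈ -421.81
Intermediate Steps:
Y(I) = -2*I
f(B, a) = -189 (f(B, a) = -8 - 181 = -189)
k = -189
O = 36298 (O = 36487 - 189 = 36298)
(((-56800 + 87730) + s(-241)) + 248177)/(O + Y(-109)) = (((-56800 + 87730) - 270*(-241)²) + 248177)/(36298 - 2*(-109)) = ((30930 - 270*58081) + 248177)/(36298 + 218) = ((30930 - 15681870) + 248177)/36516 = (-15650940 + 248177)*(1/36516) = -15402763*1/36516 = -15402763/36516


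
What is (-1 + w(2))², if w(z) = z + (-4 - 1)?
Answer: 16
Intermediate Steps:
w(z) = -5 + z (w(z) = z - 5 = -5 + z)
(-1 + w(2))² = (-1 + (-5 + 2))² = (-1 - 3)² = (-4)² = 16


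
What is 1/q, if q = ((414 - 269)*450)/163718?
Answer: 81859/32625 ≈ 2.5091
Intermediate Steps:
q = 32625/81859 (q = (145*450)*(1/163718) = 65250*(1/163718) = 32625/81859 ≈ 0.39855)
1/q = 1/(32625/81859) = 81859/32625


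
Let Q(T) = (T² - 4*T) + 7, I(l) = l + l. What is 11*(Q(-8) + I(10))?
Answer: 1353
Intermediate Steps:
I(l) = 2*l
Q(T) = 7 + T² - 4*T
11*(Q(-8) + I(10)) = 11*((7 + (-8)² - 4*(-8)) + 2*10) = 11*((7 + 64 + 32) + 20) = 11*(103 + 20) = 11*123 = 1353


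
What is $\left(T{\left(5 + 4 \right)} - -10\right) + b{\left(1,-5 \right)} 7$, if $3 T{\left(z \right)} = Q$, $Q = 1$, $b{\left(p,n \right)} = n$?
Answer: $- \frac{74}{3} \approx -24.667$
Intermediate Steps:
$T{\left(z \right)} = \frac{1}{3}$ ($T{\left(z \right)} = \frac{1}{3} \cdot 1 = \frac{1}{3}$)
$\left(T{\left(5 + 4 \right)} - -10\right) + b{\left(1,-5 \right)} 7 = \left(\frac{1}{3} - -10\right) - 35 = \left(\frac{1}{3} + 10\right) - 35 = \frac{31}{3} - 35 = - \frac{74}{3}$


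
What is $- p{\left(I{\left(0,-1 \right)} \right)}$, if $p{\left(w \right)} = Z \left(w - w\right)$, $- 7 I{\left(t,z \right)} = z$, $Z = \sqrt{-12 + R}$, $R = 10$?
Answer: $0$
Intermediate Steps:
$Z = i \sqrt{2}$ ($Z = \sqrt{-12 + 10} = \sqrt{-2} = i \sqrt{2} \approx 1.4142 i$)
$I{\left(t,z \right)} = - \frac{z}{7}$
$p{\left(w \right)} = 0$ ($p{\left(w \right)} = i \sqrt{2} \left(w - w\right) = i \sqrt{2} \cdot 0 = 0$)
$- p{\left(I{\left(0,-1 \right)} \right)} = \left(-1\right) 0 = 0$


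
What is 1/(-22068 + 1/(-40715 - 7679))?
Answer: -48394/1067958793 ≈ -4.5314e-5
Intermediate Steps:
1/(-22068 + 1/(-40715 - 7679)) = 1/(-22068 + 1/(-48394)) = 1/(-22068 - 1/48394) = 1/(-1067958793/48394) = -48394/1067958793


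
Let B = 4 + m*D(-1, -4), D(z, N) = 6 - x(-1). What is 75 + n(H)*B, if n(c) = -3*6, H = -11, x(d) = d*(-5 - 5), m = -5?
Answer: -357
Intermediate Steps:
x(d) = -10*d (x(d) = d*(-10) = -10*d)
D(z, N) = -4 (D(z, N) = 6 - (-10)*(-1) = 6 - 1*10 = 6 - 10 = -4)
n(c) = -18
B = 24 (B = 4 - 5*(-4) = 4 + 20 = 24)
75 + n(H)*B = 75 - 18*24 = 75 - 432 = -357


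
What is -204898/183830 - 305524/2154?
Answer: -14151456803/98992455 ≈ -142.95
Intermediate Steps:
-204898/183830 - 305524/2154 = -204898*1/183830 - 305524*1/2154 = -102449/91915 - 152762/1077 = -14151456803/98992455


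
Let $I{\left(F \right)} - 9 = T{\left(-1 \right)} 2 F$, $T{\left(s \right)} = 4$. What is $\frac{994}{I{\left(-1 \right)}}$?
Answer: $994$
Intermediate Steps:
$I{\left(F \right)} = 9 + 8 F$ ($I{\left(F \right)} = 9 + 4 \cdot 2 F = 9 + 8 F$)
$\frac{994}{I{\left(-1 \right)}} = \frac{994}{9 + 8 \left(-1\right)} = \frac{994}{9 - 8} = \frac{994}{1} = 994 \cdot 1 = 994$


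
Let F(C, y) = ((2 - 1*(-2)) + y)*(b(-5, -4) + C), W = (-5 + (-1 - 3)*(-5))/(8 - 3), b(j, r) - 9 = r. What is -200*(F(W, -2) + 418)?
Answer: -86800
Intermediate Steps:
b(j, r) = 9 + r
W = 3 (W = (-5 - 4*(-5))/5 = (-5 + 20)*(1/5) = 15*(1/5) = 3)
F(C, y) = (4 + y)*(5 + C) (F(C, y) = ((2 - 1*(-2)) + y)*((9 - 4) + C) = ((2 + 2) + y)*(5 + C) = (4 + y)*(5 + C))
-200*(F(W, -2) + 418) = -200*((20 + 4*3 + 5*(-2) + 3*(-2)) + 418) = -200*((20 + 12 - 10 - 6) + 418) = -200*(16 + 418) = -200*434 = -86800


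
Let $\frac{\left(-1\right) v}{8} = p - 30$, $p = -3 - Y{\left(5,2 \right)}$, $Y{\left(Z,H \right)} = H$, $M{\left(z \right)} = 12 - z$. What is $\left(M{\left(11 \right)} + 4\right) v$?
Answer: $1400$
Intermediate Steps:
$p = -5$ ($p = -3 - 2 = -5$)
$v = 280$ ($v = - 8 \left(-5 - 30\right) = \left(-8\right) \left(-35\right) = 280$)
$\left(M{\left(11 \right)} + 4\right) v = \left(\left(12 - 11\right) + 4\right) 280 = \left(1 + 4\right) 280 = 5 \cdot 280 = 1400$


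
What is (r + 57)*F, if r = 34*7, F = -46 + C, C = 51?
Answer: 1475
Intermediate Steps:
F = 5 (F = -46 + 51 = 5)
r = 238
(r + 57)*F = (238 + 57)*5 = 295*5 = 1475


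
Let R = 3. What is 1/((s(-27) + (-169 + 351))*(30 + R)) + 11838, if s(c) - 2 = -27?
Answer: 61332679/5181 ≈ 11838.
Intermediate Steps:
s(c) = -25 (s(c) = 2 - 27 = -25)
1/((s(-27) + (-169 + 351))*(30 + R)) + 11838 = 1/((-25 + (-169 + 351))*(30 + 3)) + 11838 = 1/((-25 + 182)*33) + 11838 = (1/33)/157 + 11838 = (1/157)*(1/33) + 11838 = 1/5181 + 11838 = 61332679/5181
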